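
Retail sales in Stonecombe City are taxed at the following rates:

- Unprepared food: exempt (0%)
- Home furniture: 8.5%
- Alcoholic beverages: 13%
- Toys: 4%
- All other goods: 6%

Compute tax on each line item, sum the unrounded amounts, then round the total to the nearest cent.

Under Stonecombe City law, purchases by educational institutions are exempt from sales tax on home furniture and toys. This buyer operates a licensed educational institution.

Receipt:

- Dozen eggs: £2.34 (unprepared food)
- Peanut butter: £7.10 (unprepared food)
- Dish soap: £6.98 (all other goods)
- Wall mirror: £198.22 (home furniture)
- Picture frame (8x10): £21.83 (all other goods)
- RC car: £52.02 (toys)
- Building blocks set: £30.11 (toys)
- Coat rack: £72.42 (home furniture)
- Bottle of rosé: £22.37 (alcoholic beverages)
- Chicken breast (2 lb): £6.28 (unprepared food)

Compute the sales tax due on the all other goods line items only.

£1.73

Dish soap £6.98: all other goods → 6% → £0.4188
Picture frame (8x10) £21.83: all other goods → 6% → £1.3098
Tax on all other goods: unrounded sum = £1.7286 → £1.73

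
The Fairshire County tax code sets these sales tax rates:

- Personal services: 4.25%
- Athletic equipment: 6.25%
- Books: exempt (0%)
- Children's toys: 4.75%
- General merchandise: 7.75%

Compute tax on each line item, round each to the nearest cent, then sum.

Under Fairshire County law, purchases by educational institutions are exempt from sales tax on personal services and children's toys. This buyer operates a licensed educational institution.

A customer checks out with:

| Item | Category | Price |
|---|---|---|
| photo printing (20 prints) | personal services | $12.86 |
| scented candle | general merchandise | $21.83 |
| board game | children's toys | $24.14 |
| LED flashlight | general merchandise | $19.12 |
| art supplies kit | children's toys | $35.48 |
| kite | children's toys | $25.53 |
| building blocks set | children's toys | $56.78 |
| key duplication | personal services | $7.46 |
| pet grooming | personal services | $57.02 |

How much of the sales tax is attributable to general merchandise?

Scented candle $21.83: general merchandise → 7.75% → $1.69
LED flashlight $19.12: general merchandise → 7.75% → $1.48
Tax on general merchandise = $1.69 + $1.48 = $3.17

$3.17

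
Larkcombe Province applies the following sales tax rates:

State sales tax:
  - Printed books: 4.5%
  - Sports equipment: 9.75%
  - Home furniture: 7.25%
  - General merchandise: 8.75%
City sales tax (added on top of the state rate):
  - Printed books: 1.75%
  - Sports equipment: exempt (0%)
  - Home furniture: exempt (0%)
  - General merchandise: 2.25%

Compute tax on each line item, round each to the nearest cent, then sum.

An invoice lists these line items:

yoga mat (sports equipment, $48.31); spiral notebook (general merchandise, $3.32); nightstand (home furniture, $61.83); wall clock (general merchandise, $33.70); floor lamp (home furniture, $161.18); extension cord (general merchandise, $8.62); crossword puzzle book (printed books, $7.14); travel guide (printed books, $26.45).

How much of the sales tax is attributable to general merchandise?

$5.03

Spiral notebook $3.32: general merchandise → 8.75% + 2.25% city = 11% → $0.37
Wall clock $33.70: general merchandise → 8.75% + 2.25% city = 11% → $3.71
Extension cord $8.62: general merchandise → 8.75% + 2.25% city = 11% → $0.95
Tax on general merchandise = $0.37 + $3.71 + $0.95 = $5.03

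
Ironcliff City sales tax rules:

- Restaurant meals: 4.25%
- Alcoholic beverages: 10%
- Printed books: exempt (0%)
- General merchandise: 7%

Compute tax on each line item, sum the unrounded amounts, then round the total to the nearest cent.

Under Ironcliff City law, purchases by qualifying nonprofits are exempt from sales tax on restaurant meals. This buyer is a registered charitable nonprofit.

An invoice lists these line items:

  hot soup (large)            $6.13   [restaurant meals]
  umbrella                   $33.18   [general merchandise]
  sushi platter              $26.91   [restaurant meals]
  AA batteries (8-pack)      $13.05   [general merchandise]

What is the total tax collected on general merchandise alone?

Umbrella $33.18: general merchandise → 7% → $2.3226
AA batteries (8-pack) $13.05: general merchandise → 7% → $0.9135
Tax on general merchandise: unrounded sum = $3.2361 → $3.24

$3.24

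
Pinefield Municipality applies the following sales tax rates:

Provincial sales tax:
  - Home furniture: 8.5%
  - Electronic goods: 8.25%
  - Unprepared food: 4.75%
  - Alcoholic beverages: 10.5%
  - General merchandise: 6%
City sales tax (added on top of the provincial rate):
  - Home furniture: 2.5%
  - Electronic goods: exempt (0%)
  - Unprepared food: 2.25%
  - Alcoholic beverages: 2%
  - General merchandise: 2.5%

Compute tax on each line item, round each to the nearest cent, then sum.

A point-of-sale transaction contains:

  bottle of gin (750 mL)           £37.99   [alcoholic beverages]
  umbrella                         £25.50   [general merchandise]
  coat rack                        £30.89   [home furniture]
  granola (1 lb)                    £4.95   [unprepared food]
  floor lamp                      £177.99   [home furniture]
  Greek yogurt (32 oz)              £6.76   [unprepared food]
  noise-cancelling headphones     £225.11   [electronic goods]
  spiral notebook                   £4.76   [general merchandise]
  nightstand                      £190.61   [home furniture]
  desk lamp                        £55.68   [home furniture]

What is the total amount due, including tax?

£837.02

Bottle of gin (750 mL) £37.99: alcoholic beverages → 10.5% + 2% city = 12.5% → £4.75
Umbrella £25.50: general merchandise → 6% + 2.5% city = 8.5% → £2.17
Coat rack £30.89: home furniture → 8.5% + 2.5% city = 11% → £3.40
Granola (1 lb) £4.95: unprepared food → 4.75% + 2.25% city = 7% → £0.35
Floor lamp £177.99: home furniture → 8.5% + 2.5% city = 11% → £19.58
Greek yogurt (32 oz) £6.76: unprepared food → 4.75% + 2.25% city = 7% → £0.47
Noise-cancelling headphones £225.11: electronic goods → 8.25% + 0% city = 8.25% → £18.57
Spiral notebook £4.76: general merchandise → 6% + 2.5% city = 8.5% → £0.40
Nightstand £190.61: home furniture → 8.5% + 2.5% city = 11% → £20.97
Desk lamp £55.68: home furniture → 8.5% + 2.5% city = 11% → £6.12
Subtotal = £760.24; tax = £76.78; total due = £837.02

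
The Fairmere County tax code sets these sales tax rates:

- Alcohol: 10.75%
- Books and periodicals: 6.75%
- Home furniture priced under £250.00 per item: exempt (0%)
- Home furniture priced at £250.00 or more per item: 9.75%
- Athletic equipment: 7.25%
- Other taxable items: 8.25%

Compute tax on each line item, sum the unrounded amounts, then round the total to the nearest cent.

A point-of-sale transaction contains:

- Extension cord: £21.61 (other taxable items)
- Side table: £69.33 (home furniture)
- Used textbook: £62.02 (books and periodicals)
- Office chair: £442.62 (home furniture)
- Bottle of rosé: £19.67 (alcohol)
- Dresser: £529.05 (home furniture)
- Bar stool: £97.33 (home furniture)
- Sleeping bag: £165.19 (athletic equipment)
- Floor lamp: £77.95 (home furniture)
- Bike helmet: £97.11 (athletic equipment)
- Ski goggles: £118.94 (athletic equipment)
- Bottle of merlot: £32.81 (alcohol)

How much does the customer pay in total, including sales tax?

£1867.62

Extension cord £21.61: other taxable items → 8.25% → £1.782825
Side table £69.33: home furniture, under £250.00 → 0% → £0.00
Used textbook £62.02: books and periodicals → 6.75% → £4.18635
Office chair £442.62: home furniture, £250.00 or more → 9.75% → £43.15545
Bottle of rosé £19.67: alcohol → 10.75% → £2.114525
Dresser £529.05: home furniture, £250.00 or more → 9.75% → £51.582375
Bar stool £97.33: home furniture, under £250.00 → 0% → £0.00
Sleeping bag £165.19: athletic equipment → 7.25% → £11.976275
Floor lamp £77.95: home furniture, under £250.00 → 0% → £0.00
Bike helmet £97.11: athletic equipment → 7.25% → £7.040475
Ski goggles £118.94: athletic equipment → 7.25% → £8.62315
Bottle of merlot £32.81: alcohol → 10.75% → £3.527075
Subtotal = £1733.63; unrounded tax = £133.9885 → £133.99; total due = £1867.62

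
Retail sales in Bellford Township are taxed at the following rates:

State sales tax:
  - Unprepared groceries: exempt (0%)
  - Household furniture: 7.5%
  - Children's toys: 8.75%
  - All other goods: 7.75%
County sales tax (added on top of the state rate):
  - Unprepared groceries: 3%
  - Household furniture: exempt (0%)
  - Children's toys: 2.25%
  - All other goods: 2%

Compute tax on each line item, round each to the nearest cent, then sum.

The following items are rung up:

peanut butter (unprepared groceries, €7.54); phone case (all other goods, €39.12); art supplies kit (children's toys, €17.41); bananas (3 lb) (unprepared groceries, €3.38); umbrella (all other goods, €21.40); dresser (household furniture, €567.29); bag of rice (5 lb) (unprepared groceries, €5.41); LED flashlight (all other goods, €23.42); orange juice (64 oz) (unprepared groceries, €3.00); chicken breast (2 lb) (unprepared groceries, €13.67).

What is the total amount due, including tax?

Peanut butter €7.54: unprepared groceries → 0% + 3% county = 3% → €0.23
Phone case €39.12: all other goods → 7.75% + 2% county = 9.75% → €3.81
Art supplies kit €17.41: children's toys → 8.75% + 2.25% county = 11% → €1.92
Bananas (3 lb) €3.38: unprepared groceries → 0% + 3% county = 3% → €0.10
Umbrella €21.40: all other goods → 7.75% + 2% county = 9.75% → €2.09
Dresser €567.29: household furniture → 7.5% + 0% county = 7.5% → €42.55
Bag of rice (5 lb) €5.41: unprepared groceries → 0% + 3% county = 3% → €0.16
LED flashlight €23.42: all other goods → 7.75% + 2% county = 9.75% → €2.28
Orange juice (64 oz) €3.00: unprepared groceries → 0% + 3% county = 3% → €0.09
Chicken breast (2 lb) €13.67: unprepared groceries → 0% + 3% county = 3% → €0.41
Subtotal = €701.64; tax = €53.64; total due = €755.28

€755.28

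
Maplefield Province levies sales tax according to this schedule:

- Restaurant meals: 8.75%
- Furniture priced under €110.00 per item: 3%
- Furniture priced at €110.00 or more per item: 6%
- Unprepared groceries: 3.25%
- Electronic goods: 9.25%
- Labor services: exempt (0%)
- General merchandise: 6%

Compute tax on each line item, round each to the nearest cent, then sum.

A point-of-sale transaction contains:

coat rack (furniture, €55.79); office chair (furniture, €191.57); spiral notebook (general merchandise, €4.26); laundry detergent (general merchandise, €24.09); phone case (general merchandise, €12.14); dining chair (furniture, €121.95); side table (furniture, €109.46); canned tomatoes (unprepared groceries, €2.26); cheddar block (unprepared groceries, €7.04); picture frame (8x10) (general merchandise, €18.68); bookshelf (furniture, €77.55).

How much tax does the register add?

Coat rack €55.79: furniture, under €110.00 → 3% → €1.67
Office chair €191.57: furniture, €110.00 or more → 6% → €11.49
Spiral notebook €4.26: general merchandise → 6% → €0.26
Laundry detergent €24.09: general merchandise → 6% → €1.45
Phone case €12.14: general merchandise → 6% → €0.73
Dining chair €121.95: furniture, €110.00 or more → 6% → €7.32
Side table €109.46: furniture, under €110.00 → 3% → €3.28
Canned tomatoes €2.26: unprepared groceries → 3.25% → €0.07
Cheddar block €7.04: unprepared groceries → 3.25% → €0.23
Picture frame (8x10) €18.68: general merchandise → 6% → €1.12
Bookshelf €77.55: furniture, under €110.00 → 3% → €2.33
Total tax = €1.67 + €11.49 + €0.26 + €1.45 + €0.73 + €7.32 + €3.28 + €0.07 + €0.23 + €1.12 + €2.33 = €29.95

€29.95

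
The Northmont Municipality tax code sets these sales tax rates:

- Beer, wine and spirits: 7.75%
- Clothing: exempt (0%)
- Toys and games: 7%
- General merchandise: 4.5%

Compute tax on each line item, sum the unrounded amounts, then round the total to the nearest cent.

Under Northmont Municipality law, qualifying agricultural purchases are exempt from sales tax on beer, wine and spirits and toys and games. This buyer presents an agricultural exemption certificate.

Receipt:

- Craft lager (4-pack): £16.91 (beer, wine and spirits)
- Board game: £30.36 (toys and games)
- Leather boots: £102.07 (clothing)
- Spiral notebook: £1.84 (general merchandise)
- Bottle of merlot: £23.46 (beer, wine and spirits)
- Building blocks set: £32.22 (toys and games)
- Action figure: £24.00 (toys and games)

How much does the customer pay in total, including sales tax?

Craft lager (4-pack) £16.91: beer, wine and spirits, buyer-exempt → 0% → £0.00
Board game £30.36: toys and games, buyer-exempt → 0% → £0.00
Leather boots £102.07: clothing → 0% → £0.00
Spiral notebook £1.84: general merchandise → 4.5% → £0.0828
Bottle of merlot £23.46: beer, wine and spirits, buyer-exempt → 0% → £0.00
Building blocks set £32.22: toys and games, buyer-exempt → 0% → £0.00
Action figure £24.00: toys and games, buyer-exempt → 0% → £0.00
Subtotal = £230.86; unrounded tax = £0.0828 → £0.08; total due = £230.94

£230.94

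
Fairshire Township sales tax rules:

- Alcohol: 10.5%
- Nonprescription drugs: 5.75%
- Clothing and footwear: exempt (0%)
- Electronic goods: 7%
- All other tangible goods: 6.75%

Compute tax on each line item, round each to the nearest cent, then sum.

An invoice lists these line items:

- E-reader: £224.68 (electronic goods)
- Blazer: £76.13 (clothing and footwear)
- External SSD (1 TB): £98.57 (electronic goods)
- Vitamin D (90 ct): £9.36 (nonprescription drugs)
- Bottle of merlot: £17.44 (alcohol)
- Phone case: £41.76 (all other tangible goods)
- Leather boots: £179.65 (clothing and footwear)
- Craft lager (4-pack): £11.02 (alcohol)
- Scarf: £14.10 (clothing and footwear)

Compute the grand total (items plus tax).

£701.69

E-reader £224.68: electronic goods → 7% → £15.73
Blazer £76.13: clothing and footwear → 0% → £0.00
External SSD (1 TB) £98.57: electronic goods → 7% → £6.90
Vitamin D (90 ct) £9.36: nonprescription drugs → 5.75% → £0.54
Bottle of merlot £17.44: alcohol → 10.5% → £1.83
Phone case £41.76: all other tangible goods → 6.75% → £2.82
Leather boots £179.65: clothing and footwear → 0% → £0.00
Craft lager (4-pack) £11.02: alcohol → 10.5% → £1.16
Scarf £14.10: clothing and footwear → 0% → £0.00
Subtotal = £672.71; tax = £28.98; total due = £701.69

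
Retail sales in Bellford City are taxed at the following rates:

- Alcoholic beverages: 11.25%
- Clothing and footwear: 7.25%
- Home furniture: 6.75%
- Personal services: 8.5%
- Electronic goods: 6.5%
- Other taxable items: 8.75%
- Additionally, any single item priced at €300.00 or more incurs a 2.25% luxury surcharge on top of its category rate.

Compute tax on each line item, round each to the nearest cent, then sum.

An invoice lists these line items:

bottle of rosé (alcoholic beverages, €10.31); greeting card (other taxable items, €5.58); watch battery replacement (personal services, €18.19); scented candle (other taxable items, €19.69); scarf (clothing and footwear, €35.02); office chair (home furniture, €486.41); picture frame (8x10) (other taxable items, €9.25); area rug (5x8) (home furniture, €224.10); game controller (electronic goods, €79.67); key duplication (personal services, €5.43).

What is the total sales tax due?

€72.82

Bottle of rosé €10.31: alcoholic beverages → 11.25% → €1.16
Greeting card €5.58: other taxable items → 8.75% → €0.49
Watch battery replacement €18.19: personal services → 8.5% → €1.55
Scented candle €19.69: other taxable items → 8.75% → €1.72
Scarf €35.02: clothing and footwear → 7.25% → €2.54
Office chair €486.41: home furniture → 6.75% + 2.25% surcharge = 9% → €43.78
Picture frame (8x10) €9.25: other taxable items → 8.75% → €0.81
Area rug (5x8) €224.10: home furniture → 6.75% → €15.13
Game controller €79.67: electronic goods → 6.5% → €5.18
Key duplication €5.43: personal services → 8.5% → €0.46
Total tax = €1.16 + €0.49 + €1.55 + €1.72 + €2.54 + €43.78 + €0.81 + €15.13 + €5.18 + €0.46 = €72.82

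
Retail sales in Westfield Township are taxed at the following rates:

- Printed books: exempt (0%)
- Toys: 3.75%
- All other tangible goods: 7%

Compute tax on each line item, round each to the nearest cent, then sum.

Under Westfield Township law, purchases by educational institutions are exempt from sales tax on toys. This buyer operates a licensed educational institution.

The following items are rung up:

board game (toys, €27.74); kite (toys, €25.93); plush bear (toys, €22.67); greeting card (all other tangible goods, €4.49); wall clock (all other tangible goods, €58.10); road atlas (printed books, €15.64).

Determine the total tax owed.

€4.38

Board game €27.74: toys, buyer-exempt → 0% → €0.00
Kite €25.93: toys, buyer-exempt → 0% → €0.00
Plush bear €22.67: toys, buyer-exempt → 0% → €0.00
Greeting card €4.49: all other tangible goods → 7% → €0.31
Wall clock €58.10: all other tangible goods → 7% → €4.07
Road atlas €15.64: printed books → 0% → €0.00
Total tax = €0.31 + €4.07 = €4.38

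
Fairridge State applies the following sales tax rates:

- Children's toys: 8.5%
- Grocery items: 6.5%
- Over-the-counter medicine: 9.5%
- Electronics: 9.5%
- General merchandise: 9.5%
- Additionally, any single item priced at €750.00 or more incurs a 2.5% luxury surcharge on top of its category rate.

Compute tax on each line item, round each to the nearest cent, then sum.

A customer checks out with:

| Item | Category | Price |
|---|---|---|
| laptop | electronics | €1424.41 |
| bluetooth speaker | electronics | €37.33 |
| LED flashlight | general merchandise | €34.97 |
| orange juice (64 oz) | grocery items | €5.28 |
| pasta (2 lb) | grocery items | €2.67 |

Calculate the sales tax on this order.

€178.31

Laptop €1424.41: electronics → 9.5% + 2.5% surcharge = 12% → €170.93
Bluetooth speaker €37.33: electronics → 9.5% → €3.55
LED flashlight €34.97: general merchandise → 9.5% → €3.32
Orange juice (64 oz) €5.28: grocery items → 6.5% → €0.34
Pasta (2 lb) €2.67: grocery items → 6.5% → €0.17
Total tax = €170.93 + €3.55 + €3.32 + €0.34 + €0.17 = €178.31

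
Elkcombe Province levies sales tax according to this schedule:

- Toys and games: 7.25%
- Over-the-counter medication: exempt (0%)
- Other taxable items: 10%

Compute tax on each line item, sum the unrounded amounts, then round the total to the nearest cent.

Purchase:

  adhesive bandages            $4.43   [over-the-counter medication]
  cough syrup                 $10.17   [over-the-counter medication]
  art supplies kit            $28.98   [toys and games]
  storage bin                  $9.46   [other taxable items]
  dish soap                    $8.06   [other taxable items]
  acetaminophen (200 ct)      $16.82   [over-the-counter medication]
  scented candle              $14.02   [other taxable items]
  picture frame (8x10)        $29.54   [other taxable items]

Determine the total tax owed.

Adhesive bandages $4.43: over-the-counter medication → 0% → $0.00
Cough syrup $10.17: over-the-counter medication → 0% → $0.00
Art supplies kit $28.98: toys and games → 7.25% → $2.10105
Storage bin $9.46: other taxable items → 10% → $0.946
Dish soap $8.06: other taxable items → 10% → $0.806
Acetaminophen (200 ct) $16.82: over-the-counter medication → 0% → $0.00
Scented candle $14.02: other taxable items → 10% → $1.402
Picture frame (8x10) $29.54: other taxable items → 10% → $2.954
Unrounded tax sum = $8.20905 → $8.21

$8.21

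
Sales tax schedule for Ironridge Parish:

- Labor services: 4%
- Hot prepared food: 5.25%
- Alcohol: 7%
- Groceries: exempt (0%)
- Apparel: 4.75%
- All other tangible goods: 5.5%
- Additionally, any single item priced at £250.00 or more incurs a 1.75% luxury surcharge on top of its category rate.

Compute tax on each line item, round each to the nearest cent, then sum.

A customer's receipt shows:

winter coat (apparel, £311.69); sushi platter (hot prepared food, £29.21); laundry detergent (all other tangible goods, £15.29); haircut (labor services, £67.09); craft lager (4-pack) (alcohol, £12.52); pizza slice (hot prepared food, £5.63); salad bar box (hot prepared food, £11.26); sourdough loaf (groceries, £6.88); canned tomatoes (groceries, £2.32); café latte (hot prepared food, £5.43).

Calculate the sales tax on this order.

Winter coat £311.69: apparel → 4.75% + 1.75% surcharge = 6.5% → £20.26
Sushi platter £29.21: hot prepared food → 5.25% → £1.53
Laundry detergent £15.29: all other tangible goods → 5.5% → £0.84
Haircut £67.09: labor services → 4% → £2.68
Craft lager (4-pack) £12.52: alcohol → 7% → £0.88
Pizza slice £5.63: hot prepared food → 5.25% → £0.30
Salad bar box £11.26: hot prepared food → 5.25% → £0.59
Sourdough loaf £6.88: groceries → 0% → £0.00
Canned tomatoes £2.32: groceries → 0% → £0.00
Café latte £5.43: hot prepared food → 5.25% → £0.29
Total tax = £20.26 + £1.53 + £0.84 + £2.68 + £0.88 + £0.30 + £0.59 + £0.29 = £27.37

£27.37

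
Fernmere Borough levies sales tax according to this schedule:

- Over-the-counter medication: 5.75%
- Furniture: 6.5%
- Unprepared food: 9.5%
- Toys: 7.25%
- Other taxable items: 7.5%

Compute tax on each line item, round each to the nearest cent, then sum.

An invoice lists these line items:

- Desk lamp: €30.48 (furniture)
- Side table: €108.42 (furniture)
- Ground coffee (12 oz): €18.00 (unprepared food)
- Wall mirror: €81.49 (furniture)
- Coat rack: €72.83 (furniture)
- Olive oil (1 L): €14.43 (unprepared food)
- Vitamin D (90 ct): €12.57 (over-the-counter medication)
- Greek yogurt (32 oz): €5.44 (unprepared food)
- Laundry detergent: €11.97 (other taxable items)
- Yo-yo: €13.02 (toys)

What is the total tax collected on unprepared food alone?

Ground coffee (12 oz) €18.00: unprepared food → 9.5% → €1.71
Olive oil (1 L) €14.43: unprepared food → 9.5% → €1.37
Greek yogurt (32 oz) €5.44: unprepared food → 9.5% → €0.52
Tax on unprepared food = €1.71 + €1.37 + €0.52 = €3.60

€3.60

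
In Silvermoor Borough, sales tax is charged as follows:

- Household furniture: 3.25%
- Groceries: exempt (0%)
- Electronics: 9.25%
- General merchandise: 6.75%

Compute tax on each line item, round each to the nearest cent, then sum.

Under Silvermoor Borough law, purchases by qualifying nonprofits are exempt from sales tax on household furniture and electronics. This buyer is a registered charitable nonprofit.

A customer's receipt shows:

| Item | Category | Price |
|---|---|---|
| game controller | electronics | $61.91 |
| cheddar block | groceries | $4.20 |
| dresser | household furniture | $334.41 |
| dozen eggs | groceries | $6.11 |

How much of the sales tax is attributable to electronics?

Game controller $61.91: electronics, buyer-exempt → 0% → $0.00
Tax on electronics = $0.00

$0.00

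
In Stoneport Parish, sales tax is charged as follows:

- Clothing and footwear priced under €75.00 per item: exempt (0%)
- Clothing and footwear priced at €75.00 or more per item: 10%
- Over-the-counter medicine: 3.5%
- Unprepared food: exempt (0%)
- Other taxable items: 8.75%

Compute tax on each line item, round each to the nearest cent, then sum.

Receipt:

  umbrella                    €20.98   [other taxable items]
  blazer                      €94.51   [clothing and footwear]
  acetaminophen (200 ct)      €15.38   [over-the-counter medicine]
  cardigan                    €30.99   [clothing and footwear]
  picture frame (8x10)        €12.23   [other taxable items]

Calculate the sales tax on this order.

Umbrella €20.98: other taxable items → 8.75% → €1.84
Blazer €94.51: clothing and footwear, €75.00 or more → 10% → €9.45
Acetaminophen (200 ct) €15.38: over-the-counter medicine → 3.5% → €0.54
Cardigan €30.99: clothing and footwear, under €75.00 → 0% → €0.00
Picture frame (8x10) €12.23: other taxable items → 8.75% → €1.07
Total tax = €1.84 + €9.45 + €0.54 + €1.07 = €12.90

€12.90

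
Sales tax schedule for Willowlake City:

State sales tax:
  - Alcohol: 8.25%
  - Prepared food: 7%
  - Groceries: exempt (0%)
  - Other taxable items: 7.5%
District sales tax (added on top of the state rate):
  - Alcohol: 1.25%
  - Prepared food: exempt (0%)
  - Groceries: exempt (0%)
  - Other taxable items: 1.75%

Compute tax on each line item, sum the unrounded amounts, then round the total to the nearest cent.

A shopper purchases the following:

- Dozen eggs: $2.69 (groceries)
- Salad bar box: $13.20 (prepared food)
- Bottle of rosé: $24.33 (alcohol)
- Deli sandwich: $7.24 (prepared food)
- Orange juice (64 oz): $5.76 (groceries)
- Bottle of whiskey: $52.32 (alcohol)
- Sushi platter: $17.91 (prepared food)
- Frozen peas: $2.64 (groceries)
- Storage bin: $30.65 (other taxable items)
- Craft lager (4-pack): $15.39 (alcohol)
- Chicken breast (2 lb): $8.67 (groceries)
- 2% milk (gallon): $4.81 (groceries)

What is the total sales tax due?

Dozen eggs $2.69: groceries → 0% + 0% district = 0% → $0.00
Salad bar box $13.20: prepared food → 7% + 0% district = 7% → $0.924
Bottle of rosé $24.33: alcohol → 8.25% + 1.25% district = 9.5% → $2.31135
Deli sandwich $7.24: prepared food → 7% + 0% district = 7% → $0.5068
Orange juice (64 oz) $5.76: groceries → 0% + 0% district = 0% → $0.00
Bottle of whiskey $52.32: alcohol → 8.25% + 1.25% district = 9.5% → $4.9704
Sushi platter $17.91: prepared food → 7% + 0% district = 7% → $1.2537
Frozen peas $2.64: groceries → 0% + 0% district = 0% → $0.00
Storage bin $30.65: other taxable items → 7.5% + 1.75% district = 9.25% → $2.835125
Craft lager (4-pack) $15.39: alcohol → 8.25% + 1.25% district = 9.5% → $1.46205
Chicken breast (2 lb) $8.67: groceries → 0% + 0% district = 0% → $0.00
2% milk (gallon) $4.81: groceries → 0% + 0% district = 0% → $0.00
Unrounded tax sum = $14.263425 → $14.26

$14.26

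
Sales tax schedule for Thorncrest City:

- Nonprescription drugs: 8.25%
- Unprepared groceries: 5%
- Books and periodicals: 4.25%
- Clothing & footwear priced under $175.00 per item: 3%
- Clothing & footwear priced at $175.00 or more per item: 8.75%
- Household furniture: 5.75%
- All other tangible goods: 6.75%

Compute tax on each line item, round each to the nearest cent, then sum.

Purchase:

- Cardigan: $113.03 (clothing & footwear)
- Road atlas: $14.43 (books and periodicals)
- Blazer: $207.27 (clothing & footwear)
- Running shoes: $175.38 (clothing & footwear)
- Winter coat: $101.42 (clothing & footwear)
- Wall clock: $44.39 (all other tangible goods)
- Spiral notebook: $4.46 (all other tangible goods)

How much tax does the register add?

$43.83

Cardigan $113.03: clothing & footwear, under $175.00 → 3% → $3.39
Road atlas $14.43: books and periodicals → 4.25% → $0.61
Blazer $207.27: clothing & footwear, $175.00 or more → 8.75% → $18.14
Running shoes $175.38: clothing & footwear, $175.00 or more → 8.75% → $15.35
Winter coat $101.42: clothing & footwear, under $175.00 → 3% → $3.04
Wall clock $44.39: all other tangible goods → 6.75% → $3.00
Spiral notebook $4.46: all other tangible goods → 6.75% → $0.30
Total tax = $3.39 + $0.61 + $18.14 + $15.35 + $3.04 + $3.00 + $0.30 = $43.83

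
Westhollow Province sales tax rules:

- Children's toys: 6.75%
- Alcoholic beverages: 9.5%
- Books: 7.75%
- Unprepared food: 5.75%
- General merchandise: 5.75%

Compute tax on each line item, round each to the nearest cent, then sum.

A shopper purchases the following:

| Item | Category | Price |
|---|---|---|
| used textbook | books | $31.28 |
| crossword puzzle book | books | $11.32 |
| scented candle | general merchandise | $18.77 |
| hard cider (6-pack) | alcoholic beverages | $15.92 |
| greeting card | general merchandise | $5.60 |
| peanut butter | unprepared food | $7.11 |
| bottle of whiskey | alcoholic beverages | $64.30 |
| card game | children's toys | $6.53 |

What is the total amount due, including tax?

$174.00

Used textbook $31.28: books → 7.75% → $2.42
Crossword puzzle book $11.32: books → 7.75% → $0.88
Scented candle $18.77: general merchandise → 5.75% → $1.08
Hard cider (6-pack) $15.92: alcoholic beverages → 9.5% → $1.51
Greeting card $5.60: general merchandise → 5.75% → $0.32
Peanut butter $7.11: unprepared food → 5.75% → $0.41
Bottle of whiskey $64.30: alcoholic beverages → 9.5% → $6.11
Card game $6.53: children's toys → 6.75% → $0.44
Subtotal = $160.83; tax = $13.17; total due = $174.00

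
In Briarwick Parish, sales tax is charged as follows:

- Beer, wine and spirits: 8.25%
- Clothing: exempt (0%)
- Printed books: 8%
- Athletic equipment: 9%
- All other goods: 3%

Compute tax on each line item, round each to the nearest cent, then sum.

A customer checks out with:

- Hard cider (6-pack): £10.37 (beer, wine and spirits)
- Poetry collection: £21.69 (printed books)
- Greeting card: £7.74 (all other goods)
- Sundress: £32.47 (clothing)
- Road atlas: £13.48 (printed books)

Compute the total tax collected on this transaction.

£3.91

Hard cider (6-pack) £10.37: beer, wine and spirits → 8.25% → £0.86
Poetry collection £21.69: printed books → 8% → £1.74
Greeting card £7.74: all other goods → 3% → £0.23
Sundress £32.47: clothing → 0% → £0.00
Road atlas £13.48: printed books → 8% → £1.08
Total tax = £0.86 + £1.74 + £0.23 + £1.08 = £3.91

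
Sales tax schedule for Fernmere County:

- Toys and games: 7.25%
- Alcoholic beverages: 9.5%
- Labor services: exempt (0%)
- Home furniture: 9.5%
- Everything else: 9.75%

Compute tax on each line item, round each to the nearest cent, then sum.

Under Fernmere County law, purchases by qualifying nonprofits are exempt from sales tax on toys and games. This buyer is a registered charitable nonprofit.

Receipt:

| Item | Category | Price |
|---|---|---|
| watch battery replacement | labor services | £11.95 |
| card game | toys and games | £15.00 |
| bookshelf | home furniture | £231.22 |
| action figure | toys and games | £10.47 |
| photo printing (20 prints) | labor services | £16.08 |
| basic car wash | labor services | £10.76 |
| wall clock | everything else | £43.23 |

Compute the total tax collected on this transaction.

Watch battery replacement £11.95: labor services → 0% → £0.00
Card game £15.00: toys and games, buyer-exempt → 0% → £0.00
Bookshelf £231.22: home furniture → 9.5% → £21.97
Action figure £10.47: toys and games, buyer-exempt → 0% → £0.00
Photo printing (20 prints) £16.08: labor services → 0% → £0.00
Basic car wash £10.76: labor services → 0% → £0.00
Wall clock £43.23: everything else → 9.75% → £4.21
Total tax = £21.97 + £4.21 = £26.18

£26.18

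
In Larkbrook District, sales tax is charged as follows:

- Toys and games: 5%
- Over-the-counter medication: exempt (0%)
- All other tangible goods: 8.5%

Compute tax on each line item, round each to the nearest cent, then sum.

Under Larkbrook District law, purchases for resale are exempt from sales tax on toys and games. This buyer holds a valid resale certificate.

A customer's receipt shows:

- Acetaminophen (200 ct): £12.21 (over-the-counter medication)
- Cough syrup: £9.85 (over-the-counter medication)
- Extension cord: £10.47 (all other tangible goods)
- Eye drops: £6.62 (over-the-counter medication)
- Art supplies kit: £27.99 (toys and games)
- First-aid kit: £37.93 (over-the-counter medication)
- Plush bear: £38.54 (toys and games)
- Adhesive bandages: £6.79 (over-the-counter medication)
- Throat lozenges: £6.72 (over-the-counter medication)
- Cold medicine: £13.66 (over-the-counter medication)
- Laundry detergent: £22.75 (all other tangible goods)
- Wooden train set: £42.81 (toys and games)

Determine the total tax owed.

Acetaminophen (200 ct) £12.21: over-the-counter medication → 0% → £0.00
Cough syrup £9.85: over-the-counter medication → 0% → £0.00
Extension cord £10.47: all other tangible goods → 8.5% → £0.89
Eye drops £6.62: over-the-counter medication → 0% → £0.00
Art supplies kit £27.99: toys and games, buyer-exempt → 0% → £0.00
First-aid kit £37.93: over-the-counter medication → 0% → £0.00
Plush bear £38.54: toys and games, buyer-exempt → 0% → £0.00
Adhesive bandages £6.79: over-the-counter medication → 0% → £0.00
Throat lozenges £6.72: over-the-counter medication → 0% → £0.00
Cold medicine £13.66: over-the-counter medication → 0% → £0.00
Laundry detergent £22.75: all other tangible goods → 8.5% → £1.93
Wooden train set £42.81: toys and games, buyer-exempt → 0% → £0.00
Total tax = £0.89 + £1.93 = £2.82

£2.82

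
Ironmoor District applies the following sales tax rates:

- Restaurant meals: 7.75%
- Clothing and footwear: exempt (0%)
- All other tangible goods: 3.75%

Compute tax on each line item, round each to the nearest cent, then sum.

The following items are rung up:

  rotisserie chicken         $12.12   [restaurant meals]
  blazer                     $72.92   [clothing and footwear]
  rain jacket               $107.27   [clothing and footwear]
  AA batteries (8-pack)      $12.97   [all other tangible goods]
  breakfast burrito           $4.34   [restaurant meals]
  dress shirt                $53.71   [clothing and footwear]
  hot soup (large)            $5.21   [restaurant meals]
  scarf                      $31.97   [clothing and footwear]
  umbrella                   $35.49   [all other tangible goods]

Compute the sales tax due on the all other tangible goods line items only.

AA batteries (8-pack) $12.97: all other tangible goods → 3.75% → $0.49
Umbrella $35.49: all other tangible goods → 3.75% → $1.33
Tax on all other tangible goods = $0.49 + $1.33 = $1.82

$1.82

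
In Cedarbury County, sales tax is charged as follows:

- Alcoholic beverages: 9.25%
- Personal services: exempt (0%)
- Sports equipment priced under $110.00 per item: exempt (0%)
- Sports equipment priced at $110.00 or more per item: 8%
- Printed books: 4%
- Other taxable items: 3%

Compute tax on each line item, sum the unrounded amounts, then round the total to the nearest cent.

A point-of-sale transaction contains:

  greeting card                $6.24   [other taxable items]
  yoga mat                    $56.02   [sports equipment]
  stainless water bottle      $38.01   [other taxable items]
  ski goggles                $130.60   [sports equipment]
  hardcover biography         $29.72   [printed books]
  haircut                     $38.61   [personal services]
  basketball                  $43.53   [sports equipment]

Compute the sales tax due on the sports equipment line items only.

$10.45

Yoga mat $56.02: sports equipment, under $110.00 → 0% → $0.00
Ski goggles $130.60: sports equipment, $110.00 or more → 8% → $10.448
Basketball $43.53: sports equipment, under $110.00 → 0% → $0.00
Tax on sports equipment: unrounded sum = $10.448 → $10.45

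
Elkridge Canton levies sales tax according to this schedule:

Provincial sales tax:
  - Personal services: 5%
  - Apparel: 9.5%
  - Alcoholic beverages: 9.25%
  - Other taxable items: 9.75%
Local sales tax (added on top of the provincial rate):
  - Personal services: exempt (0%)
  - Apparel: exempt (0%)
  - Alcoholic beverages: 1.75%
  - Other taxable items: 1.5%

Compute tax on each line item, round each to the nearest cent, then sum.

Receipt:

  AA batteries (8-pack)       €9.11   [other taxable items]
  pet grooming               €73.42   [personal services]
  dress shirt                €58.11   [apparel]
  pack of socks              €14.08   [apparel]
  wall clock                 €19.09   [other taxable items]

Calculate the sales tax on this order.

€13.70

AA batteries (8-pack) €9.11: other taxable items → 9.75% + 1.5% local = 11.25% → €1.02
Pet grooming €73.42: personal services → 5% + 0% local = 5% → €3.67
Dress shirt €58.11: apparel → 9.5% + 0% local = 9.5% → €5.52
Pack of socks €14.08: apparel → 9.5% + 0% local = 9.5% → €1.34
Wall clock €19.09: other taxable items → 9.75% + 1.5% local = 11.25% → €2.15
Total tax = €1.02 + €3.67 + €5.52 + €1.34 + €2.15 = €13.70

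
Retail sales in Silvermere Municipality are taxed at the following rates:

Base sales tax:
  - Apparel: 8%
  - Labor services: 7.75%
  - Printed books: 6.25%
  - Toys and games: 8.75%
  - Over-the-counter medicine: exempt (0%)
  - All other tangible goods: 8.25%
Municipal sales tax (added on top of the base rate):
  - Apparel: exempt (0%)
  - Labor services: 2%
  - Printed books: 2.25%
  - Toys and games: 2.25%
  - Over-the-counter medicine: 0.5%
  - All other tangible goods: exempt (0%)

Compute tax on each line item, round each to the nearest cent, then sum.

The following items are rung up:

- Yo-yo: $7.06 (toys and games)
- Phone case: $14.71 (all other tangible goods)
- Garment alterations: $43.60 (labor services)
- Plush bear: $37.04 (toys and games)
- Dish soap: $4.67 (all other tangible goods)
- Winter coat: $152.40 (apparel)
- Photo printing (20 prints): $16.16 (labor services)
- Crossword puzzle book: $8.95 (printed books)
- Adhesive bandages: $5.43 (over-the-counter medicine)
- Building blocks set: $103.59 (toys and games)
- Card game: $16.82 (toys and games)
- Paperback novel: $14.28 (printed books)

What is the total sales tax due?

Yo-yo $7.06: toys and games → 8.75% + 2.25% municipal = 11% → $0.78
Phone case $14.71: all other tangible goods → 8.25% + 0% municipal = 8.25% → $1.21
Garment alterations $43.60: labor services → 7.75% + 2% municipal = 9.75% → $4.25
Plush bear $37.04: toys and games → 8.75% + 2.25% municipal = 11% → $4.07
Dish soap $4.67: all other tangible goods → 8.25% + 0% municipal = 8.25% → $0.39
Winter coat $152.40: apparel → 8% + 0% municipal = 8% → $12.19
Photo printing (20 prints) $16.16: labor services → 7.75% + 2% municipal = 9.75% → $1.58
Crossword puzzle book $8.95: printed books → 6.25% + 2.25% municipal = 8.5% → $0.76
Adhesive bandages $5.43: over-the-counter medicine → 0% + 0.5% municipal = 0.5% → $0.03
Building blocks set $103.59: toys and games → 8.75% + 2.25% municipal = 11% → $11.39
Card game $16.82: toys and games → 8.75% + 2.25% municipal = 11% → $1.85
Paperback novel $14.28: printed books → 6.25% + 2.25% municipal = 8.5% → $1.21
Total tax = $0.78 + $1.21 + $4.25 + $4.07 + $0.39 + $12.19 + $1.58 + $0.76 + $0.03 + $11.39 + $1.85 + $1.21 = $39.71

$39.71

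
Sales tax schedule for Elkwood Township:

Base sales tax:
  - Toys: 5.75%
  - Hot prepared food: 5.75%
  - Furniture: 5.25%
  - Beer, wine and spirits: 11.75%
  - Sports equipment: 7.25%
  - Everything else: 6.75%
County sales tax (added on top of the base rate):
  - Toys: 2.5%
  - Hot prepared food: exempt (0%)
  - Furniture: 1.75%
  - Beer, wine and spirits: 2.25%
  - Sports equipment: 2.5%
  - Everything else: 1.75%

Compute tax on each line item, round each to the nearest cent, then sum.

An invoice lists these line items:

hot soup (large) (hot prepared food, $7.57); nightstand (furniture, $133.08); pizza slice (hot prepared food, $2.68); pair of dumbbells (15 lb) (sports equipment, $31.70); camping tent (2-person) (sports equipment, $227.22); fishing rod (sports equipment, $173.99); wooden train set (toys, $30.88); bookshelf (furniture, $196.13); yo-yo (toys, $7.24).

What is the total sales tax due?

Hot soup (large) $7.57: hot prepared food → 5.75% + 0% county = 5.75% → $0.44
Nightstand $133.08: furniture → 5.25% + 1.75% county = 7% → $9.32
Pizza slice $2.68: hot prepared food → 5.75% + 0% county = 5.75% → $0.15
Pair of dumbbells (15 lb) $31.70: sports equipment → 7.25% + 2.5% county = 9.75% → $3.09
Camping tent (2-person) $227.22: sports equipment → 7.25% + 2.5% county = 9.75% → $22.15
Fishing rod $173.99: sports equipment → 7.25% + 2.5% county = 9.75% → $16.96
Wooden train set $30.88: toys → 5.75% + 2.5% county = 8.25% → $2.55
Bookshelf $196.13: furniture → 5.25% + 1.75% county = 7% → $13.73
Yo-yo $7.24: toys → 5.75% + 2.5% county = 8.25% → $0.60
Total tax = $0.44 + $9.32 + $0.15 + $3.09 + $22.15 + $16.96 + $2.55 + $13.73 + $0.60 = $68.99

$68.99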